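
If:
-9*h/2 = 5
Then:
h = -10/9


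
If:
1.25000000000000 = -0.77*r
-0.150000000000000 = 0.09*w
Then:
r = -1.62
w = -1.67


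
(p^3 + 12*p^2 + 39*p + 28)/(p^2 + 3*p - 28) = (p^2 + 5*p + 4)/(p - 4)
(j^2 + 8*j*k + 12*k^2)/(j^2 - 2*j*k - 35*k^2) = (j^2 + 8*j*k + 12*k^2)/(j^2 - 2*j*k - 35*k^2)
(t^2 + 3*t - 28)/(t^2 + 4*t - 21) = (t - 4)/(t - 3)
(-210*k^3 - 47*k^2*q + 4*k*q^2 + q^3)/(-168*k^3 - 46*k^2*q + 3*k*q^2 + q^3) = (5*k + q)/(4*k + q)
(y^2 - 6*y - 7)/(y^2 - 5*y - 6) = (y - 7)/(y - 6)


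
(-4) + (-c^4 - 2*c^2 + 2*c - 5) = -c^4 - 2*c^2 + 2*c - 9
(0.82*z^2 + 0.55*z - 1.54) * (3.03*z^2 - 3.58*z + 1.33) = 2.4846*z^4 - 1.2691*z^3 - 5.5446*z^2 + 6.2447*z - 2.0482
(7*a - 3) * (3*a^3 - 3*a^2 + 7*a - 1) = 21*a^4 - 30*a^3 + 58*a^2 - 28*a + 3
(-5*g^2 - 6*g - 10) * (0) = 0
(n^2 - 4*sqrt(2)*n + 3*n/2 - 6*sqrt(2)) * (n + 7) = n^3 - 4*sqrt(2)*n^2 + 17*n^2/2 - 34*sqrt(2)*n + 21*n/2 - 42*sqrt(2)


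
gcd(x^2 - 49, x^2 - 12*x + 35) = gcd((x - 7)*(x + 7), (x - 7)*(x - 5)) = x - 7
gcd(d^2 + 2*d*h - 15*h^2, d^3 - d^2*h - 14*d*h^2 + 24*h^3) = d - 3*h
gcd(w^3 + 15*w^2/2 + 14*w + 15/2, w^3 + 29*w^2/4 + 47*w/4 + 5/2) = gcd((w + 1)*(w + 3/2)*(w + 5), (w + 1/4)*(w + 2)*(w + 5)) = w + 5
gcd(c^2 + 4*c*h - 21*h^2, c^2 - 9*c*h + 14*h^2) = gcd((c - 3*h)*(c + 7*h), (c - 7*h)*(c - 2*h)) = 1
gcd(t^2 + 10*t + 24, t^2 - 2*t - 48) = t + 6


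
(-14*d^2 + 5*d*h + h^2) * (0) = 0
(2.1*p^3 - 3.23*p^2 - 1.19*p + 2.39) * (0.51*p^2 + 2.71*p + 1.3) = 1.071*p^5 + 4.0437*p^4 - 6.6302*p^3 - 6.205*p^2 + 4.9299*p + 3.107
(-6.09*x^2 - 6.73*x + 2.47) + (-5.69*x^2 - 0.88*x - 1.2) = -11.78*x^2 - 7.61*x + 1.27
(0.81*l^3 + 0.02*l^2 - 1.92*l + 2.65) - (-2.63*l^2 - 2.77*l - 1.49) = 0.81*l^3 + 2.65*l^2 + 0.85*l + 4.14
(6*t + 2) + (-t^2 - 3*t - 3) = -t^2 + 3*t - 1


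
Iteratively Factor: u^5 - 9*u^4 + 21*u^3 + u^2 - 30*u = (u - 2)*(u^4 - 7*u^3 + 7*u^2 + 15*u) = (u - 5)*(u - 2)*(u^3 - 2*u^2 - 3*u) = (u - 5)*(u - 2)*(u + 1)*(u^2 - 3*u) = u*(u - 5)*(u - 2)*(u + 1)*(u - 3)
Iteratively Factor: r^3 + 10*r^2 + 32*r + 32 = (r + 2)*(r^2 + 8*r + 16) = (r + 2)*(r + 4)*(r + 4)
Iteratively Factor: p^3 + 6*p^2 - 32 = (p + 4)*(p^2 + 2*p - 8) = (p - 2)*(p + 4)*(p + 4)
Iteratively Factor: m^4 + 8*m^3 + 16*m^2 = (m + 4)*(m^3 + 4*m^2) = m*(m + 4)*(m^2 + 4*m) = m*(m + 4)^2*(m)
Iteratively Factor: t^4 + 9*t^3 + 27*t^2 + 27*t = (t)*(t^3 + 9*t^2 + 27*t + 27) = t*(t + 3)*(t^2 + 6*t + 9) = t*(t + 3)^2*(t + 3)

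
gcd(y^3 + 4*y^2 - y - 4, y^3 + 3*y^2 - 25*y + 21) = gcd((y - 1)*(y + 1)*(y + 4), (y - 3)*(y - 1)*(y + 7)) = y - 1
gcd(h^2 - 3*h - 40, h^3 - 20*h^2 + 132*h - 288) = h - 8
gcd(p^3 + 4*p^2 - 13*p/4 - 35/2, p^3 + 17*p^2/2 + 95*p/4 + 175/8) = p^2 + 6*p + 35/4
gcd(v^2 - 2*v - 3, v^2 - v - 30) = 1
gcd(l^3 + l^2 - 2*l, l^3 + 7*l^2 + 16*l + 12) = l + 2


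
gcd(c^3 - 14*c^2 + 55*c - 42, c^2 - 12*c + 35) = c - 7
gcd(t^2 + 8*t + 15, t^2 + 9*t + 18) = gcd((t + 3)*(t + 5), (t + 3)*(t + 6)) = t + 3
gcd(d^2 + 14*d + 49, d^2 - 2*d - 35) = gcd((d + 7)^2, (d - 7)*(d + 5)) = 1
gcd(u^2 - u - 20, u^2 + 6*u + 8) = u + 4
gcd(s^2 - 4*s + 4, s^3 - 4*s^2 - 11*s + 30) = s - 2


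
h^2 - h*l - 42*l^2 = (h - 7*l)*(h + 6*l)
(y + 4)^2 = y^2 + 8*y + 16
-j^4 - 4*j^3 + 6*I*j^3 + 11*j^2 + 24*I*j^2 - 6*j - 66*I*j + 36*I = (j + 6)*(j - 6*I)*(-I*j + I)^2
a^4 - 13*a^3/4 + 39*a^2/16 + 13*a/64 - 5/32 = (a - 2)*(a - 5/4)*(a - 1/4)*(a + 1/4)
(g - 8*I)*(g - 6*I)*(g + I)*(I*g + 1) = I*g^4 + 14*g^3 - 47*I*g^2 + 14*g - 48*I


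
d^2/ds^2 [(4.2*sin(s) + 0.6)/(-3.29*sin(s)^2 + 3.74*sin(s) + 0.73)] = (-45.4612199999999*sin(s)^5 - 77.65716*sin(s)^4 + 52.54788*sin(s)^3 + 36.2769600000001*sin(s)^2 + 15.62622*sin(s) - 3.26651999999996)/(-3.29*sin(s)^2 + 3.74*sin(s) + 0.73)^3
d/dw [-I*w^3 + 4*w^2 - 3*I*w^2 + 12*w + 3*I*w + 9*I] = -3*I*w^2 + w*(8 - 6*I) + 12 + 3*I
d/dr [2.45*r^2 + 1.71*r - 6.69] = 4.9*r + 1.71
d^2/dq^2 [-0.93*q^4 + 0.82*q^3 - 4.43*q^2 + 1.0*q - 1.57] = -11.16*q^2 + 4.92*q - 8.86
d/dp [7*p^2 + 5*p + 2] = 14*p + 5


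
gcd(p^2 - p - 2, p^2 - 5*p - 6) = p + 1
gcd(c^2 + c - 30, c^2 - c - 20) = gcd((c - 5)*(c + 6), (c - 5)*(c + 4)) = c - 5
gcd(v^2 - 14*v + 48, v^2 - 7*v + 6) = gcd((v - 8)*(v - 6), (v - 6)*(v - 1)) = v - 6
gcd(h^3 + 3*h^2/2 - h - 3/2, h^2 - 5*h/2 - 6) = h + 3/2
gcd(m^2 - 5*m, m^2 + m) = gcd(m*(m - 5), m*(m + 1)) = m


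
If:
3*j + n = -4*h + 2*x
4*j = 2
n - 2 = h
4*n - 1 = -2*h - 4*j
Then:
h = -3/2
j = 1/2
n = 1/2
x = -2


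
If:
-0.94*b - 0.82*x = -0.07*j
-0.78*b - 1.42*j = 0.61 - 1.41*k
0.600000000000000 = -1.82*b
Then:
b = -0.33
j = 11.7142857142857*x - 4.42700156985871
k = 11.7973657548126*x - 4.20814545130655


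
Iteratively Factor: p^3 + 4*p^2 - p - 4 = (p + 4)*(p^2 - 1) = (p + 1)*(p + 4)*(p - 1)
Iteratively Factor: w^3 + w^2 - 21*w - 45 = (w + 3)*(w^2 - 2*w - 15) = (w - 5)*(w + 3)*(w + 3)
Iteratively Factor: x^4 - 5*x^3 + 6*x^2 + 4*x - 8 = (x + 1)*(x^3 - 6*x^2 + 12*x - 8) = (x - 2)*(x + 1)*(x^2 - 4*x + 4) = (x - 2)^2*(x + 1)*(x - 2)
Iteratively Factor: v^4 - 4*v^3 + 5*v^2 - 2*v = (v)*(v^3 - 4*v^2 + 5*v - 2) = v*(v - 2)*(v^2 - 2*v + 1) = v*(v - 2)*(v - 1)*(v - 1)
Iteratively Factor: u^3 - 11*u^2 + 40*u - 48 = (u - 4)*(u^2 - 7*u + 12) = (u - 4)^2*(u - 3)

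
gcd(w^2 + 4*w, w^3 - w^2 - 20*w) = w^2 + 4*w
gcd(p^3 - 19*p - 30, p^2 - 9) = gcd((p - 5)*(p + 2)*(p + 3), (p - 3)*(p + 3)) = p + 3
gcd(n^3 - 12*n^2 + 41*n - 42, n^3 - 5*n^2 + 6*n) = n^2 - 5*n + 6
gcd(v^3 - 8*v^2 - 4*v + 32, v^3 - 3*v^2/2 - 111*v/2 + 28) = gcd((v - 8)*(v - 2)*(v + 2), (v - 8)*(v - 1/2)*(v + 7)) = v - 8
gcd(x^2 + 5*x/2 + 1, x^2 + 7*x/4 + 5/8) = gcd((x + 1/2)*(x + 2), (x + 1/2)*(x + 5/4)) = x + 1/2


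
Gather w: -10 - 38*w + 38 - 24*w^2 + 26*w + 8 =-24*w^2 - 12*w + 36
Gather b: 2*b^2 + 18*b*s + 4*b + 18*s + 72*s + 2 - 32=2*b^2 + b*(18*s + 4) + 90*s - 30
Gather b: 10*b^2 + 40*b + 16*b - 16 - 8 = 10*b^2 + 56*b - 24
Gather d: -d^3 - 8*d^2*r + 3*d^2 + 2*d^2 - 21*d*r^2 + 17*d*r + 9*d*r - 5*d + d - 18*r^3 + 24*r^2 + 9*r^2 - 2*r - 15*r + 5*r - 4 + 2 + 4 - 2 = -d^3 + d^2*(5 - 8*r) + d*(-21*r^2 + 26*r - 4) - 18*r^3 + 33*r^2 - 12*r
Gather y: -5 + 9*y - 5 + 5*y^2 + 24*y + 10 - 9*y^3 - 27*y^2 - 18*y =-9*y^3 - 22*y^2 + 15*y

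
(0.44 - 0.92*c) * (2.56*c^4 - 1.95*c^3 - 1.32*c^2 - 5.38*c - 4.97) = -2.3552*c^5 + 2.9204*c^4 + 0.3564*c^3 + 4.3688*c^2 + 2.2052*c - 2.1868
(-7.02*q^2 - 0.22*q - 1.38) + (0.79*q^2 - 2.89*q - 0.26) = -6.23*q^2 - 3.11*q - 1.64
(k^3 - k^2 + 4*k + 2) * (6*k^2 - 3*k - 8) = 6*k^5 - 9*k^4 + 19*k^3 + 8*k^2 - 38*k - 16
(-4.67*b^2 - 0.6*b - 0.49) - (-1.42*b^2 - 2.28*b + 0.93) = -3.25*b^2 + 1.68*b - 1.42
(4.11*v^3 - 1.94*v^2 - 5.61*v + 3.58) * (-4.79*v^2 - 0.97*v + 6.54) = -19.6869*v^5 + 5.3059*v^4 + 55.6331*v^3 - 24.3941*v^2 - 40.162*v + 23.4132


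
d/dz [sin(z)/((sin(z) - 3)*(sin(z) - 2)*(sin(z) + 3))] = 2*(-sin(z)^3 + sin(z)^2 + 9)*cos(z)/((sin(z) - 3)^2*(sin(z) - 2)^2*(sin(z) + 3)^2)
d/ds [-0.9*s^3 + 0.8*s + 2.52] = 0.8 - 2.7*s^2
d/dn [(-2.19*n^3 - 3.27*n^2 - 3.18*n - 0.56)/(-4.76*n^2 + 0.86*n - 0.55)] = (10.4244*n^4 - 3.7668*n^3 - 14.3355*n^2 - 1.7342*n + 2.2306)/(22.6576*n^4 - 8.1872*n^3 + 5.9756*n^2 - 0.946*n + 0.3025)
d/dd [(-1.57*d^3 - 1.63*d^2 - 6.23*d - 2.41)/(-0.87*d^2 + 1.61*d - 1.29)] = (1.3659*d^4 - 5.0554*d^3 - 1.9685*d^2 + 0.0119999999999996*d + 11.9168)/(0.7569*d^4 - 2.8014*d^3 + 4.8367*d^2 - 4.1538*d + 1.6641)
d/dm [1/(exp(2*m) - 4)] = -2*exp(2*m)/(exp(2*m) - 4)^2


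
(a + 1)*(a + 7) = a^2 + 8*a + 7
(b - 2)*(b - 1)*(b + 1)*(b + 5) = b^4 + 3*b^3 - 11*b^2 - 3*b + 10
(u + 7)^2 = u^2 + 14*u + 49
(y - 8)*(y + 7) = y^2 - y - 56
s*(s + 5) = s^2 + 5*s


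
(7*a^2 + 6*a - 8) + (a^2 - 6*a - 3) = 8*a^2 - 11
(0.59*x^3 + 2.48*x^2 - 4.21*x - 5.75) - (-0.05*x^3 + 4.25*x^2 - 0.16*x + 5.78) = 0.64*x^3 - 1.77*x^2 - 4.05*x - 11.53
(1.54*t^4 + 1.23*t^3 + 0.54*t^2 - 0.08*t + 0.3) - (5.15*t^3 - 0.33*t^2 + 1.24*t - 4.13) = 1.54*t^4 - 3.92*t^3 + 0.87*t^2 - 1.32*t + 4.43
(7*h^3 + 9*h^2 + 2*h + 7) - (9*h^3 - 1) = -2*h^3 + 9*h^2 + 2*h + 8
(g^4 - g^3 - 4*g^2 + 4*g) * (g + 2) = g^5 + g^4 - 6*g^3 - 4*g^2 + 8*g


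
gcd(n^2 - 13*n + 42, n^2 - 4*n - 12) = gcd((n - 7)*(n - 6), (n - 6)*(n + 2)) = n - 6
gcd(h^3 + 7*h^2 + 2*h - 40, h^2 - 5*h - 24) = 1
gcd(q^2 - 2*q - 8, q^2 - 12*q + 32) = q - 4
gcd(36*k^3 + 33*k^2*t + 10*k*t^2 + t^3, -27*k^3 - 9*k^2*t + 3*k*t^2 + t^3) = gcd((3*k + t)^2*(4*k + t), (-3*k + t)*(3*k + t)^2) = 9*k^2 + 6*k*t + t^2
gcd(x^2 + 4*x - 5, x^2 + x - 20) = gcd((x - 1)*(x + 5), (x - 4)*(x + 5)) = x + 5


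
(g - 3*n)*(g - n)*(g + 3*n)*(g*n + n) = g^4*n - g^3*n^2 + g^3*n - 9*g^2*n^3 - g^2*n^2 + 9*g*n^4 - 9*g*n^3 + 9*n^4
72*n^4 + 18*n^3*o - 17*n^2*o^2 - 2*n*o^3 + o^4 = (-4*n + o)*(-3*n + o)*(2*n + o)*(3*n + o)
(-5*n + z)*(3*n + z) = -15*n^2 - 2*n*z + z^2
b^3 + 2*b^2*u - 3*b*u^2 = b*(b - u)*(b + 3*u)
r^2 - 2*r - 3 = (r - 3)*(r + 1)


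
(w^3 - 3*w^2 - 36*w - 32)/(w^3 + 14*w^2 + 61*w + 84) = (w^2 - 7*w - 8)/(w^2 + 10*w + 21)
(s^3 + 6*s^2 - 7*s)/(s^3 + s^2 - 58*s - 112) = s*(s - 1)/(s^2 - 6*s - 16)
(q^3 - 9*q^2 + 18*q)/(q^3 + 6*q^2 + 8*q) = (q^2 - 9*q + 18)/(q^2 + 6*q + 8)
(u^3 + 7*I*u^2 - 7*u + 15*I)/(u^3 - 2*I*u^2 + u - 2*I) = (u^2 + 8*I*u - 15)/(u^2 - I*u + 2)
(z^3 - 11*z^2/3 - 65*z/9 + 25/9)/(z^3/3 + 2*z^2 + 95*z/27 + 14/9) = 3*(9*z^3 - 33*z^2 - 65*z + 25)/(9*z^3 + 54*z^2 + 95*z + 42)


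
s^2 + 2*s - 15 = (s - 3)*(s + 5)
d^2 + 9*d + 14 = (d + 2)*(d + 7)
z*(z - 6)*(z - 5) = z^3 - 11*z^2 + 30*z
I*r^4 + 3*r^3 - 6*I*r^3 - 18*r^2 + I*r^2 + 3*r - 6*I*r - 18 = (r - 6)*(r - 3*I)*(r + I)*(I*r + 1)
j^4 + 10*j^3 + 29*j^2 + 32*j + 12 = (j + 1)^2*(j + 2)*(j + 6)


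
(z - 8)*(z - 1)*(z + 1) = z^3 - 8*z^2 - z + 8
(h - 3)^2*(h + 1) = h^3 - 5*h^2 + 3*h + 9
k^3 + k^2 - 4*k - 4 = (k - 2)*(k + 1)*(k + 2)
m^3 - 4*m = m*(m - 2)*(m + 2)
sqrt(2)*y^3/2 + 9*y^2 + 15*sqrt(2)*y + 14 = (y + sqrt(2))*(y + 7*sqrt(2))*(sqrt(2)*y/2 + 1)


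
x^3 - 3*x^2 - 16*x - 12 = (x - 6)*(x + 1)*(x + 2)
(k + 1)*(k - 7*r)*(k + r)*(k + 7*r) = k^4 + k^3*r + k^3 - 49*k^2*r^2 + k^2*r - 49*k*r^3 - 49*k*r^2 - 49*r^3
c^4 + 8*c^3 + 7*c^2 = c^2*(c + 1)*(c + 7)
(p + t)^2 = p^2 + 2*p*t + t^2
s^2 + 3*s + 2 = (s + 1)*(s + 2)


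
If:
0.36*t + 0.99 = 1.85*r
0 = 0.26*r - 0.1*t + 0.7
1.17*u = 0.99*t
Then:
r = 3.84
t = 16.98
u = 14.37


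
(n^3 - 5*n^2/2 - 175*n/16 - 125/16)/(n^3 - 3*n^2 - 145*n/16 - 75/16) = (4*n + 5)/(4*n + 3)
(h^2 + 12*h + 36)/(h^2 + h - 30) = (h + 6)/(h - 5)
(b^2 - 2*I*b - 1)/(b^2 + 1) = (b - I)/(b + I)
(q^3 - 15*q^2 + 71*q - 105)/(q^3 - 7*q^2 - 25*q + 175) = (q - 3)/(q + 5)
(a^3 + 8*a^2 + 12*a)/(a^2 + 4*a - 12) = a*(a + 2)/(a - 2)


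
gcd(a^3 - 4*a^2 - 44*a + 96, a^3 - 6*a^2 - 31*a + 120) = a - 8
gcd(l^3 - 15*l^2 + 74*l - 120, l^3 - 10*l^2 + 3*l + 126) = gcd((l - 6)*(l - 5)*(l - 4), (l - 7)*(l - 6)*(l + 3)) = l - 6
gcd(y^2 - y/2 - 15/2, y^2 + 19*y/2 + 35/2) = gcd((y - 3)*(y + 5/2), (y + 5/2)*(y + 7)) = y + 5/2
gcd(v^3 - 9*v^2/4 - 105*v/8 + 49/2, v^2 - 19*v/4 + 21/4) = v - 7/4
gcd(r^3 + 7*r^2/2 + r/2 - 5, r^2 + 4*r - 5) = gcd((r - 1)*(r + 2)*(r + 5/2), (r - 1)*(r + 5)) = r - 1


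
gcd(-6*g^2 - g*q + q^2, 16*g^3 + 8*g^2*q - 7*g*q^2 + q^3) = 1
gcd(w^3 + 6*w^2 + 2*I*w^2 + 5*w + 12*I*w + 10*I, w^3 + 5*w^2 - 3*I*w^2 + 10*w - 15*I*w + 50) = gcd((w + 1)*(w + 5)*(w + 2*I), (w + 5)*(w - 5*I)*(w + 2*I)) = w^2 + w*(5 + 2*I) + 10*I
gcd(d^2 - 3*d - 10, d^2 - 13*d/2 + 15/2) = d - 5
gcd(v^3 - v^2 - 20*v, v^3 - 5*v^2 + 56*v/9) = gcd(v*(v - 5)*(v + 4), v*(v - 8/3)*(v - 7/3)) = v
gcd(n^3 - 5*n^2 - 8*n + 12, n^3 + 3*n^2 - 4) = n^2 + n - 2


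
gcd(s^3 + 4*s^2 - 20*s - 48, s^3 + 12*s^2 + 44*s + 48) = s^2 + 8*s + 12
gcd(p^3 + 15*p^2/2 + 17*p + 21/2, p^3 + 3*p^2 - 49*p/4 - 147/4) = p^2 + 13*p/2 + 21/2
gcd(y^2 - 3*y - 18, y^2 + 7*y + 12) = y + 3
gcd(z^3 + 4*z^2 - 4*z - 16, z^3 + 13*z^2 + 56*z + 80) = z + 4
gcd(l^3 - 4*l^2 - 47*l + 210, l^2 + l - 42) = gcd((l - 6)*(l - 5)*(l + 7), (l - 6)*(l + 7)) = l^2 + l - 42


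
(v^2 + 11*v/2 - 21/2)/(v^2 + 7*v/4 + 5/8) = 4*(2*v^2 + 11*v - 21)/(8*v^2 + 14*v + 5)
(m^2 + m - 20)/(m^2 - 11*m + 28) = (m + 5)/(m - 7)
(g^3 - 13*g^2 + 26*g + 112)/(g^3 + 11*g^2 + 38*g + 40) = (g^2 - 15*g + 56)/(g^2 + 9*g + 20)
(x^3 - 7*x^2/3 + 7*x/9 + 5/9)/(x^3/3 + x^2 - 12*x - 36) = (9*x^3 - 21*x^2 + 7*x + 5)/(3*(x^3 + 3*x^2 - 36*x - 108))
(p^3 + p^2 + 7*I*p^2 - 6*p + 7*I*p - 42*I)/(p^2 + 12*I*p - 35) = (p^2 + p - 6)/(p + 5*I)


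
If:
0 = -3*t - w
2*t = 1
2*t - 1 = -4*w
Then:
No Solution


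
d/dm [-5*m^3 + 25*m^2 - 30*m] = -15*m^2 + 50*m - 30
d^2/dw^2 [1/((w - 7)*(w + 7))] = 2*(3*w^2 + 49)/(w^6 - 147*w^4 + 7203*w^2 - 117649)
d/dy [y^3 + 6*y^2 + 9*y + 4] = 3*y^2 + 12*y + 9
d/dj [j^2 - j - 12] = 2*j - 1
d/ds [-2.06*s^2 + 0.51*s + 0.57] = 0.51 - 4.12*s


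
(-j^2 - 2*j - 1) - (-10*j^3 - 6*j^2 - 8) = 10*j^3 + 5*j^2 - 2*j + 7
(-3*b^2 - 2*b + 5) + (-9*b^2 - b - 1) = -12*b^2 - 3*b + 4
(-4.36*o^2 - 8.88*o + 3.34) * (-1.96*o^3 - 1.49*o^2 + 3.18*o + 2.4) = 8.5456*o^5 + 23.9012*o^4 - 7.18*o^3 - 43.679*o^2 - 10.6908*o + 8.016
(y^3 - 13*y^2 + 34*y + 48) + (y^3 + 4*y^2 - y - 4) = 2*y^3 - 9*y^2 + 33*y + 44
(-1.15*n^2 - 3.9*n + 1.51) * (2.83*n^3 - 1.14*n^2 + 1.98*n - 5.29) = -3.2545*n^5 - 9.726*n^4 + 6.4423*n^3 - 3.3599*n^2 + 23.6208*n - 7.9879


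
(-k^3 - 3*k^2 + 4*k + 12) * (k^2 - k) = -k^5 - 2*k^4 + 7*k^3 + 8*k^2 - 12*k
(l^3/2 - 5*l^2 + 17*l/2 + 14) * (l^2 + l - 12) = l^5/2 - 9*l^4/2 - 5*l^3/2 + 165*l^2/2 - 88*l - 168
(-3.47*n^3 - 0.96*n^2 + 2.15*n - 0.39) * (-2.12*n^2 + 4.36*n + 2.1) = 7.3564*n^5 - 13.094*n^4 - 16.0306*n^3 + 8.1848*n^2 + 2.8146*n - 0.819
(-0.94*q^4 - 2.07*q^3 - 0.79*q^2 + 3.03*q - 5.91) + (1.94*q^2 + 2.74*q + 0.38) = -0.94*q^4 - 2.07*q^3 + 1.15*q^2 + 5.77*q - 5.53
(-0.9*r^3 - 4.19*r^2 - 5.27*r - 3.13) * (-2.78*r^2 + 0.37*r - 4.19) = 2.502*r^5 + 11.3152*r^4 + 16.8713*r^3 + 24.3076*r^2 + 20.9232*r + 13.1147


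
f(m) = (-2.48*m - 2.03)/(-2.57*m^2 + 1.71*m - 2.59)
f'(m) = (-2.48*m - 2.03)*(5.14*m - 1.71)/(-2.57*m^2 + 1.71*m - 2.59)^2 - 2.48/(-2.57*m^2 + 1.71*m - 2.59)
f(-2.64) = -0.18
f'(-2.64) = -0.01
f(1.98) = 0.75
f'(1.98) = -0.42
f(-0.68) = 0.07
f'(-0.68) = 0.58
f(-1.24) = -0.12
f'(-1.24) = 0.17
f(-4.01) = -0.16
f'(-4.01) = -0.02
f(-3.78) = -0.16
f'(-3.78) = -0.02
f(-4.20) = -0.15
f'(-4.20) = -0.02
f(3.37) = 0.40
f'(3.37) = -0.14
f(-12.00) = -0.07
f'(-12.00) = -0.01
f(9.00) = 0.12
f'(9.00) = -0.02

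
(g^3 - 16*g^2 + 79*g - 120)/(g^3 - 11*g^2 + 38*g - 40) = (g^2 - 11*g + 24)/(g^2 - 6*g + 8)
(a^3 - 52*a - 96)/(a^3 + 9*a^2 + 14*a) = (a^2 - 2*a - 48)/(a*(a + 7))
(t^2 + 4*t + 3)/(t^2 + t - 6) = (t + 1)/(t - 2)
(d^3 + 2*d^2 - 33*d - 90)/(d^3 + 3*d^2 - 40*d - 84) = (d^2 + 8*d + 15)/(d^2 + 9*d + 14)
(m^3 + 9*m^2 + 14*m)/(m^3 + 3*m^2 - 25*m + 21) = m*(m + 2)/(m^2 - 4*m + 3)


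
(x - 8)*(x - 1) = x^2 - 9*x + 8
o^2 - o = o*(o - 1)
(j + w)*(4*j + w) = 4*j^2 + 5*j*w + w^2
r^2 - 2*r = r*(r - 2)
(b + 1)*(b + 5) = b^2 + 6*b + 5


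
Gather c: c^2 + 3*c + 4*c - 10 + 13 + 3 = c^2 + 7*c + 6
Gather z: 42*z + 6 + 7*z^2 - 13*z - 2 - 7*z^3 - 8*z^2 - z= -7*z^3 - z^2 + 28*z + 4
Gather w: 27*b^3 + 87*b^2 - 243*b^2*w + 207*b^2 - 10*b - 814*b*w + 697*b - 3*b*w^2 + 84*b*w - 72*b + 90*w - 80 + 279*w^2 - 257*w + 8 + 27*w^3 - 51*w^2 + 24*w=27*b^3 + 294*b^2 + 615*b + 27*w^3 + w^2*(228 - 3*b) + w*(-243*b^2 - 730*b - 143) - 72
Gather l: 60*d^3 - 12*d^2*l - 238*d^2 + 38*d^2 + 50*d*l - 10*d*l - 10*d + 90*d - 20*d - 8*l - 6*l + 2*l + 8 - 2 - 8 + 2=60*d^3 - 200*d^2 + 60*d + l*(-12*d^2 + 40*d - 12)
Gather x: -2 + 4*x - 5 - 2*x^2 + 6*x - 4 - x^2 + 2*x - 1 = -3*x^2 + 12*x - 12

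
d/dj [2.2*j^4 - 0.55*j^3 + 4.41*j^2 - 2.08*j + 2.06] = 8.8*j^3 - 1.65*j^2 + 8.82*j - 2.08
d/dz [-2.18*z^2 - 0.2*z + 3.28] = -4.36*z - 0.2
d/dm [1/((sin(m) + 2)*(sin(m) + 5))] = -(2*sin(m) + 7)*cos(m)/((sin(m) + 2)^2*(sin(m) + 5)^2)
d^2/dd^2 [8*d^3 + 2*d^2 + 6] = 48*d + 4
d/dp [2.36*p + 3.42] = 2.36000000000000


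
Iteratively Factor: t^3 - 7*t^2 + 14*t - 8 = (t - 4)*(t^2 - 3*t + 2) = (t - 4)*(t - 1)*(t - 2)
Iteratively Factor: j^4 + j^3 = (j + 1)*(j^3) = j*(j + 1)*(j^2) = j^2*(j + 1)*(j)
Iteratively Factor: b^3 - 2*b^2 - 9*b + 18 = (b + 3)*(b^2 - 5*b + 6) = (b - 2)*(b + 3)*(b - 3)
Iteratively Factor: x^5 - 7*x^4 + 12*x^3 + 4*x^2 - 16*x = (x)*(x^4 - 7*x^3 + 12*x^2 + 4*x - 16) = x*(x + 1)*(x^3 - 8*x^2 + 20*x - 16) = x*(x - 4)*(x + 1)*(x^2 - 4*x + 4) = x*(x - 4)*(x - 2)*(x + 1)*(x - 2)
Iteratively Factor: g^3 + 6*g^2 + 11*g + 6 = (g + 1)*(g^2 + 5*g + 6) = (g + 1)*(g + 3)*(g + 2)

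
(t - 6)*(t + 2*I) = t^2 - 6*t + 2*I*t - 12*I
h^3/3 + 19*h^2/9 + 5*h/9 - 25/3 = (h/3 + 1)*(h - 5/3)*(h + 5)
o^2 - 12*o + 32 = (o - 8)*(o - 4)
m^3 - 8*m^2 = m^2*(m - 8)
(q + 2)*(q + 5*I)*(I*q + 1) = I*q^3 - 4*q^2 + 2*I*q^2 - 8*q + 5*I*q + 10*I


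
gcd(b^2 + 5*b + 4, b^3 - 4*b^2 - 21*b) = 1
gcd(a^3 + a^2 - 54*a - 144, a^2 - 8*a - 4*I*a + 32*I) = a - 8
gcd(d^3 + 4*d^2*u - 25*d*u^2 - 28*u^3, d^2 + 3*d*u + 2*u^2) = d + u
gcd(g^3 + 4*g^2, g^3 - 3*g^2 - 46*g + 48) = 1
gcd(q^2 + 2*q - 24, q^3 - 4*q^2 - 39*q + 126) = q + 6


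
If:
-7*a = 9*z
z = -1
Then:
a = 9/7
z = -1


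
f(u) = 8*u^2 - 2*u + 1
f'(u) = 16*u - 2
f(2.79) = 57.69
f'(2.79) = 42.64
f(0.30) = 1.12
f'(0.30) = 2.80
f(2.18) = 34.66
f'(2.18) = 32.88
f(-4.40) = 164.68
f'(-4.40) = -72.40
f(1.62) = 18.76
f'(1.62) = 23.92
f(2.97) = 65.63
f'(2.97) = 45.52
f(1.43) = 14.50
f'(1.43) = 20.88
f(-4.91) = 203.68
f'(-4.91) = -80.56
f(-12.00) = 1177.00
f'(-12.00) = -194.00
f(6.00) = 277.00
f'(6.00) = 94.00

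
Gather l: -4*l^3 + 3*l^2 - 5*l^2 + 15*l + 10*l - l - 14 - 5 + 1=-4*l^3 - 2*l^2 + 24*l - 18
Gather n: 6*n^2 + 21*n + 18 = 6*n^2 + 21*n + 18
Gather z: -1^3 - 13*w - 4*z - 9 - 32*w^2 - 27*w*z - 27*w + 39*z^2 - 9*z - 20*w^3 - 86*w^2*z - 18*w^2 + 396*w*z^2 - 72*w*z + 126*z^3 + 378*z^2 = -20*w^3 - 50*w^2 - 40*w + 126*z^3 + z^2*(396*w + 417) + z*(-86*w^2 - 99*w - 13) - 10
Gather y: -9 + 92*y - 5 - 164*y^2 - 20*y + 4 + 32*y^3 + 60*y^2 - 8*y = 32*y^3 - 104*y^2 + 64*y - 10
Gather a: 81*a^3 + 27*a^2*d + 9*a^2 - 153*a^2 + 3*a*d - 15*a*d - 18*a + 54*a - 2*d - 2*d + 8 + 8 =81*a^3 + a^2*(27*d - 144) + a*(36 - 12*d) - 4*d + 16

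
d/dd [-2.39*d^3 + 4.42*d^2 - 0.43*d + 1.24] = -7.17*d^2 + 8.84*d - 0.43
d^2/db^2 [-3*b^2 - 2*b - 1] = -6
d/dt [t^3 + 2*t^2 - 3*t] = 3*t^2 + 4*t - 3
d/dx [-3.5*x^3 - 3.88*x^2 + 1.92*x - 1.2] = -10.5*x^2 - 7.76*x + 1.92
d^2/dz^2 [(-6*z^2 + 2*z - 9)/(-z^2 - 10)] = 2*(-2*z^3 - 153*z^2 + 60*z + 510)/(z^6 + 30*z^4 + 300*z^2 + 1000)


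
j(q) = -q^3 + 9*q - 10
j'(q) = 9 - 3*q^2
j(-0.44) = -13.87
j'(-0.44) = 8.42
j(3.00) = -10.00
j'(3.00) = -18.00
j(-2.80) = -13.25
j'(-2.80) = -14.52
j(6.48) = -223.78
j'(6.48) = -116.97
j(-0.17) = -11.53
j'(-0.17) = 8.91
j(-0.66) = -15.65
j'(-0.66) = 7.69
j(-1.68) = -20.38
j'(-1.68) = 0.53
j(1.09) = -1.49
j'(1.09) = 5.44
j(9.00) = -658.00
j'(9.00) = -234.00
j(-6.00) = 152.00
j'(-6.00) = -99.00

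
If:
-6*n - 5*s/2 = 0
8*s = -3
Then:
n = 5/32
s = -3/8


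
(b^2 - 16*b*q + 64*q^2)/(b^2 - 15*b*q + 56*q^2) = (-b + 8*q)/(-b + 7*q)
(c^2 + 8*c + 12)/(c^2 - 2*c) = (c^2 + 8*c + 12)/(c*(c - 2))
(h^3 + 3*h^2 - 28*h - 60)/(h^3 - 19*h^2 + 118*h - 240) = (h^2 + 8*h + 12)/(h^2 - 14*h + 48)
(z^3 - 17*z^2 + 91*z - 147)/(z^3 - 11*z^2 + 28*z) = (z^2 - 10*z + 21)/(z*(z - 4))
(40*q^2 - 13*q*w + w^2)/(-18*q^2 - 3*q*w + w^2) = (-40*q^2 + 13*q*w - w^2)/(18*q^2 + 3*q*w - w^2)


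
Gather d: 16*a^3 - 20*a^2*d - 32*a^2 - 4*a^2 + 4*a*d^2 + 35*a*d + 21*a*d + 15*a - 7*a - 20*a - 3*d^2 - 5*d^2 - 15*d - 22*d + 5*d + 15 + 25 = 16*a^3 - 36*a^2 - 12*a + d^2*(4*a - 8) + d*(-20*a^2 + 56*a - 32) + 40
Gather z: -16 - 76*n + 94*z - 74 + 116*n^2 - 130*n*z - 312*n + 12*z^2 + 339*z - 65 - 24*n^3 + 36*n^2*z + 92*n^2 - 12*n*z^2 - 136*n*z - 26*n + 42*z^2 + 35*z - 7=-24*n^3 + 208*n^2 - 414*n + z^2*(54 - 12*n) + z*(36*n^2 - 266*n + 468) - 162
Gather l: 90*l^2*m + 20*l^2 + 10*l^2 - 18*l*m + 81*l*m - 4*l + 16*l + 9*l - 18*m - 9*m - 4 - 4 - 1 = l^2*(90*m + 30) + l*(63*m + 21) - 27*m - 9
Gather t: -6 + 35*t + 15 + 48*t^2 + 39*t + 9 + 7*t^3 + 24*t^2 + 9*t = 7*t^3 + 72*t^2 + 83*t + 18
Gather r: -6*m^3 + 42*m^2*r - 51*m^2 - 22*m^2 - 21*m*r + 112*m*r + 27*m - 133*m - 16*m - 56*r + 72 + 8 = -6*m^3 - 73*m^2 - 122*m + r*(42*m^2 + 91*m - 56) + 80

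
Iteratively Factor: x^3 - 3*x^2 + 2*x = (x - 1)*(x^2 - 2*x) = (x - 2)*(x - 1)*(x)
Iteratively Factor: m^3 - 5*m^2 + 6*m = (m)*(m^2 - 5*m + 6) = m*(m - 3)*(m - 2)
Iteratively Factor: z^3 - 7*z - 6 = (z + 2)*(z^2 - 2*z - 3) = (z - 3)*(z + 2)*(z + 1)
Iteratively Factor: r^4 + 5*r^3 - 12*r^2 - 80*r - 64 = (r + 4)*(r^3 + r^2 - 16*r - 16) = (r + 4)^2*(r^2 - 3*r - 4) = (r + 1)*(r + 4)^2*(r - 4)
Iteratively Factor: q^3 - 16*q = (q)*(q^2 - 16) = q*(q - 4)*(q + 4)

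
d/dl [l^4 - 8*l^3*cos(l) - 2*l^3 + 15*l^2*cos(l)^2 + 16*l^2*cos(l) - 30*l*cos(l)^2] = 8*l^3*sin(l) + 4*l^3 - 16*l^2*sin(l) - 15*l^2*sin(2*l) - 24*l^2*cos(l) - 6*l^2 + 30*l*sin(2*l) + 30*l*cos(l)^2 + 32*l*cos(l) - 30*cos(l)^2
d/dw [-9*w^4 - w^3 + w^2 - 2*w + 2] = -36*w^3 - 3*w^2 + 2*w - 2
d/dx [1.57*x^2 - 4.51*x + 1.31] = 3.14*x - 4.51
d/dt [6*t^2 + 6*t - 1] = 12*t + 6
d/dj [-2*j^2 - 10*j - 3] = -4*j - 10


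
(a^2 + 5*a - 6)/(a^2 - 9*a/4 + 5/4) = 4*(a + 6)/(4*a - 5)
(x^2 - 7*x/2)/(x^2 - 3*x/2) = (2*x - 7)/(2*x - 3)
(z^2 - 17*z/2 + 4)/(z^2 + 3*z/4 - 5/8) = 4*(z - 8)/(4*z + 5)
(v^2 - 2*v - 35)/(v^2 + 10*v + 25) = (v - 7)/(v + 5)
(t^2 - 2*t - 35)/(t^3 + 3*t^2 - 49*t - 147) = (t + 5)/(t^2 + 10*t + 21)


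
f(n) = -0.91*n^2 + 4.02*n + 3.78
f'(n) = 4.02 - 1.82*n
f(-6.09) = -54.45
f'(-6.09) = 15.10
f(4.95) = 1.38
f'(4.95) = -4.99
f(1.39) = 7.61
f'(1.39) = 1.49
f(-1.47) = -4.10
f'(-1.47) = 6.70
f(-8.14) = -89.24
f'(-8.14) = 18.83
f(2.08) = 8.20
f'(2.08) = 0.23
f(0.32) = 4.97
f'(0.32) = 3.44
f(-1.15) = -2.05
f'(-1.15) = 6.11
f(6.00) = -4.86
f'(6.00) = -6.90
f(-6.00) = -53.10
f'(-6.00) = 14.94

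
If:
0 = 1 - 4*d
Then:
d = 1/4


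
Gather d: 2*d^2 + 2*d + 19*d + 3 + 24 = 2*d^2 + 21*d + 27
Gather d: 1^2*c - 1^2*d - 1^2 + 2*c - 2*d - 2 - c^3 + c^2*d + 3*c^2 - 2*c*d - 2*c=-c^3 + 3*c^2 + c + d*(c^2 - 2*c - 3) - 3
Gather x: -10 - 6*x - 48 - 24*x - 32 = -30*x - 90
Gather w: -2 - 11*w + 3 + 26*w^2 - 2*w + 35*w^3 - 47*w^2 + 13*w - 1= 35*w^3 - 21*w^2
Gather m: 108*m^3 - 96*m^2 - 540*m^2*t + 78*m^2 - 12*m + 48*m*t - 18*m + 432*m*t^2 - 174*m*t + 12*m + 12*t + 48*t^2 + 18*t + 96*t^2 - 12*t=108*m^3 + m^2*(-540*t - 18) + m*(432*t^2 - 126*t - 18) + 144*t^2 + 18*t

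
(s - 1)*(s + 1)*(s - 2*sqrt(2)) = s^3 - 2*sqrt(2)*s^2 - s + 2*sqrt(2)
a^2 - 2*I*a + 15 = (a - 5*I)*(a + 3*I)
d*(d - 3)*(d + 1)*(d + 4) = d^4 + 2*d^3 - 11*d^2 - 12*d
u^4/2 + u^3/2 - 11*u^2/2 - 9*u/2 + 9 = (u/2 + 1)*(u - 3)*(u - 1)*(u + 3)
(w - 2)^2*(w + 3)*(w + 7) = w^4 + 6*w^3 - 15*w^2 - 44*w + 84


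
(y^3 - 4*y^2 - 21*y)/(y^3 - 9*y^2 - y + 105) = y/(y - 5)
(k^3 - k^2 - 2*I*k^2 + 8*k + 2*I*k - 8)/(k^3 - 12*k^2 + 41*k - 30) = (k^2 - 2*I*k + 8)/(k^2 - 11*k + 30)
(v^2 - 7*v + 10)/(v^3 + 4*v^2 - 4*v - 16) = (v - 5)/(v^2 + 6*v + 8)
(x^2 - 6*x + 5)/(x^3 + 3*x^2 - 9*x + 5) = (x - 5)/(x^2 + 4*x - 5)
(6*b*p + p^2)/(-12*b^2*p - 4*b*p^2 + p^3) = (6*b + p)/(-12*b^2 - 4*b*p + p^2)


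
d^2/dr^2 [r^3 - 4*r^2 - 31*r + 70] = 6*r - 8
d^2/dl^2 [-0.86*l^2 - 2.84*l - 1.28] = -1.72000000000000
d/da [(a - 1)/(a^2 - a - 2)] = (a^2 - a - (a - 1)*(2*a - 1) - 2)/(-a^2 + a + 2)^2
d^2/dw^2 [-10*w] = 0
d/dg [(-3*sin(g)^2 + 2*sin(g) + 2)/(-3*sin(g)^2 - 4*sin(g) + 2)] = 6*(3*sin(g)^2 + 2)*cos(g)/(3*sin(g)^2 + 4*sin(g) - 2)^2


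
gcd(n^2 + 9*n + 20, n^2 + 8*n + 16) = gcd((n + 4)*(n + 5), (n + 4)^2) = n + 4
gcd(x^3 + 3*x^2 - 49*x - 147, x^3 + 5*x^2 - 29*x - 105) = x^2 + 10*x + 21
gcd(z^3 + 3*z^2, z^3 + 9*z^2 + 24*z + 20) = 1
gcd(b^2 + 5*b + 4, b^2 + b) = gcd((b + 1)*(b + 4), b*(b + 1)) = b + 1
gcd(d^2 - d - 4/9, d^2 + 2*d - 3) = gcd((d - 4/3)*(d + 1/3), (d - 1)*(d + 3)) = 1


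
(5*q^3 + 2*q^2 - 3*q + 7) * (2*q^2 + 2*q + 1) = 10*q^5 + 14*q^4 + 3*q^3 + 10*q^2 + 11*q + 7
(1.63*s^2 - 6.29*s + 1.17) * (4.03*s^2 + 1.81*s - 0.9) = 6.5689*s^4 - 22.3984*s^3 - 8.1368*s^2 + 7.7787*s - 1.053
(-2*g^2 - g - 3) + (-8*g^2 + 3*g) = -10*g^2 + 2*g - 3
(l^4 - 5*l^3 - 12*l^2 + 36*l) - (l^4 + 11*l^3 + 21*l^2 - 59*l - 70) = -16*l^3 - 33*l^2 + 95*l + 70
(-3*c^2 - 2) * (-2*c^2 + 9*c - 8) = 6*c^4 - 27*c^3 + 28*c^2 - 18*c + 16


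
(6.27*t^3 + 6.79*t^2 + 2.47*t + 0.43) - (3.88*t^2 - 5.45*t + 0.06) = 6.27*t^3 + 2.91*t^2 + 7.92*t + 0.37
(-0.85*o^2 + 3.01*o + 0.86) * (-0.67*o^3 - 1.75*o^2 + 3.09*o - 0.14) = 0.5695*o^5 - 0.5292*o^4 - 8.4702*o^3 + 7.9149*o^2 + 2.236*o - 0.1204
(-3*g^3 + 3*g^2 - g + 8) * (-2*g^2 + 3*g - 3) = 6*g^5 - 15*g^4 + 20*g^3 - 28*g^2 + 27*g - 24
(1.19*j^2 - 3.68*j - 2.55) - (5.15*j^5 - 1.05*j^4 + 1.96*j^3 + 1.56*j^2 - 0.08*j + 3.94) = -5.15*j^5 + 1.05*j^4 - 1.96*j^3 - 0.37*j^2 - 3.6*j - 6.49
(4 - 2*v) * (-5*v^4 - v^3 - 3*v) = 10*v^5 - 18*v^4 - 4*v^3 + 6*v^2 - 12*v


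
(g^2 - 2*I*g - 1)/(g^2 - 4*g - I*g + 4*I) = (g - I)/(g - 4)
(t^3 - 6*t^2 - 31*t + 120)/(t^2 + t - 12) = (t^2 - 3*t - 40)/(t + 4)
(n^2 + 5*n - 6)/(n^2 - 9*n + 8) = (n + 6)/(n - 8)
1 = 1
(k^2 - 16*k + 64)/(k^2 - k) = (k^2 - 16*k + 64)/(k*(k - 1))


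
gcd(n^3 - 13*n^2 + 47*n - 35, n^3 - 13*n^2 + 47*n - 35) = n^3 - 13*n^2 + 47*n - 35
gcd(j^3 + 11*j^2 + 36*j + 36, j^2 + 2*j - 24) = j + 6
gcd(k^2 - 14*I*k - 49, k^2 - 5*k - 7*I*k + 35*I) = k - 7*I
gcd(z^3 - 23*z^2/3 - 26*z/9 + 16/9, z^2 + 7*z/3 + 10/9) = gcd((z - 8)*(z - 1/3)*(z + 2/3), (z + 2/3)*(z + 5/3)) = z + 2/3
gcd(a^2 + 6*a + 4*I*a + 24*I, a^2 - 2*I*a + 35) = 1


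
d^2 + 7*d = d*(d + 7)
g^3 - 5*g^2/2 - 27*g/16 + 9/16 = (g - 3)*(g - 1/4)*(g + 3/4)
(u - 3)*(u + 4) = u^2 + u - 12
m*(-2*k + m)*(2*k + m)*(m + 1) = -4*k^2*m^2 - 4*k^2*m + m^4 + m^3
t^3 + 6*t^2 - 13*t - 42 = (t - 3)*(t + 2)*(t + 7)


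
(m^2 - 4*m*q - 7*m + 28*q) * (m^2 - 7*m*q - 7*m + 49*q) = m^4 - 11*m^3*q - 14*m^3 + 28*m^2*q^2 + 154*m^2*q + 49*m^2 - 392*m*q^2 - 539*m*q + 1372*q^2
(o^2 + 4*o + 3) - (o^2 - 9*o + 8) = 13*o - 5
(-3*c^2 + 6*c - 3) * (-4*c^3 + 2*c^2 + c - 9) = 12*c^5 - 30*c^4 + 21*c^3 + 27*c^2 - 57*c + 27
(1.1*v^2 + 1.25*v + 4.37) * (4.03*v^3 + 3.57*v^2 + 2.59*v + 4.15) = 4.433*v^5 + 8.9645*v^4 + 24.9226*v^3 + 23.4034*v^2 + 16.5058*v + 18.1355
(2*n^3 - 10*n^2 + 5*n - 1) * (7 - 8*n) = -16*n^4 + 94*n^3 - 110*n^2 + 43*n - 7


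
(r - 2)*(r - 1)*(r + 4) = r^3 + r^2 - 10*r + 8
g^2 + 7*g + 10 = (g + 2)*(g + 5)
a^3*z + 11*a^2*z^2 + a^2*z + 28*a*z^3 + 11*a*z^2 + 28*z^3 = (a + 4*z)*(a + 7*z)*(a*z + z)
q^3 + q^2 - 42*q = q*(q - 6)*(q + 7)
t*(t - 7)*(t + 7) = t^3 - 49*t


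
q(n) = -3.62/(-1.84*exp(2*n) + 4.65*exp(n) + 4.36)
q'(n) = -3.62*(3.68*exp(2*n) - 4.65*exp(n))/(-1.84*exp(2*n) + 4.65*exp(n) + 4.36)^2 = (16.833 - 13.3216*exp(n))*exp(n)/(-1.84*exp(2*n) + 4.65*exp(n) + 4.36)^2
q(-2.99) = -0.79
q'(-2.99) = 0.04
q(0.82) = -0.67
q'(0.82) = -1.03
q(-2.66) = -0.77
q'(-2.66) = 0.05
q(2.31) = 0.03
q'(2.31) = -0.06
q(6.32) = 0.00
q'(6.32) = -0.00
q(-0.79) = -0.59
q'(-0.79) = 0.13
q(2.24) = 0.03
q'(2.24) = -0.08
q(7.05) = 0.00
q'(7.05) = -0.00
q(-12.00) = -0.83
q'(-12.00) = 0.00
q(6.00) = 0.00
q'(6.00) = 0.00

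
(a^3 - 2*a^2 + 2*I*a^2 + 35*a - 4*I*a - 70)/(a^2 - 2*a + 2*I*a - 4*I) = (a^2 + 2*I*a + 35)/(a + 2*I)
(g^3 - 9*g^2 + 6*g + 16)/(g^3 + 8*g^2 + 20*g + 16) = (g^3 - 9*g^2 + 6*g + 16)/(g^3 + 8*g^2 + 20*g + 16)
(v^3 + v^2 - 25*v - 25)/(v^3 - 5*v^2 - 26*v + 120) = (v^2 - 4*v - 5)/(v^2 - 10*v + 24)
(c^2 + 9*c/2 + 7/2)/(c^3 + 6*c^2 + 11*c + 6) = (c + 7/2)/(c^2 + 5*c + 6)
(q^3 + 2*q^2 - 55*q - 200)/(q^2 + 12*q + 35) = (q^2 - 3*q - 40)/(q + 7)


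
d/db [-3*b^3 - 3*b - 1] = -9*b^2 - 3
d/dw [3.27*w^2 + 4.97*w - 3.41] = 6.54*w + 4.97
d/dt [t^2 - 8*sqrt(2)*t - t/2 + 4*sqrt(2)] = 2*t - 8*sqrt(2) - 1/2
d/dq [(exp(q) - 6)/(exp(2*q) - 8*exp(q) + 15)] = (-2*(exp(q) - 6)*(exp(q) - 4) + exp(2*q) - 8*exp(q) + 15)*exp(q)/(exp(2*q) - 8*exp(q) + 15)^2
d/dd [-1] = 0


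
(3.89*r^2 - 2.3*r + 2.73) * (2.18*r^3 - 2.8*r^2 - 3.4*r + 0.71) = 8.4802*r^5 - 15.906*r^4 - 0.834600000000001*r^3 + 2.9379*r^2 - 10.915*r + 1.9383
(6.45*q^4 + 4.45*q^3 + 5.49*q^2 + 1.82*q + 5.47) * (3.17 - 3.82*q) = -24.639*q^5 + 3.4475*q^4 - 6.8653*q^3 + 10.4509*q^2 - 15.126*q + 17.3399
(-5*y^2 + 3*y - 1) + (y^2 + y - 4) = -4*y^2 + 4*y - 5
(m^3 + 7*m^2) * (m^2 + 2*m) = m^5 + 9*m^4 + 14*m^3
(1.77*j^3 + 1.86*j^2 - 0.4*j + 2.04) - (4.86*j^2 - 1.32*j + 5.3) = 1.77*j^3 - 3.0*j^2 + 0.92*j - 3.26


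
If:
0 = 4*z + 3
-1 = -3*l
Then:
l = 1/3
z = -3/4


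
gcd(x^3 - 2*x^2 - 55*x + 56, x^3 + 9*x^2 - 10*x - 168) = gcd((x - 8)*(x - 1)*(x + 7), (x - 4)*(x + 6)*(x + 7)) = x + 7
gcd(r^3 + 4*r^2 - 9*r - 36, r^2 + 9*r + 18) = r + 3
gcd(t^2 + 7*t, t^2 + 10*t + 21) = t + 7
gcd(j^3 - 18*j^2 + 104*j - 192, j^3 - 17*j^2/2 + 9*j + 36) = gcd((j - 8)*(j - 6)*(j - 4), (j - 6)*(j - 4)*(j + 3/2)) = j^2 - 10*j + 24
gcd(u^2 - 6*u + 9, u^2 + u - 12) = u - 3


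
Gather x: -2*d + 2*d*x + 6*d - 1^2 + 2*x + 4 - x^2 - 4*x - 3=4*d - x^2 + x*(2*d - 2)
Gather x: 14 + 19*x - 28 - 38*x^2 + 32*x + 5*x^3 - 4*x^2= 5*x^3 - 42*x^2 + 51*x - 14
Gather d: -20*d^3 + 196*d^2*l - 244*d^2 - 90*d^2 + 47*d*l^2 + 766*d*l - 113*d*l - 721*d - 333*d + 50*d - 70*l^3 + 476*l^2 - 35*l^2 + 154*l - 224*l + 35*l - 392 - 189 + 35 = -20*d^3 + d^2*(196*l - 334) + d*(47*l^2 + 653*l - 1004) - 70*l^3 + 441*l^2 - 35*l - 546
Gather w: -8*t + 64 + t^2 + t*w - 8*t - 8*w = t^2 - 16*t + w*(t - 8) + 64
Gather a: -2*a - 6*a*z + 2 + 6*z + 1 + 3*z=a*(-6*z - 2) + 9*z + 3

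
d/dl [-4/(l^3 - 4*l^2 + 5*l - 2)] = 4*(3*l^2 - 8*l + 5)/(l^3 - 4*l^2 + 5*l - 2)^2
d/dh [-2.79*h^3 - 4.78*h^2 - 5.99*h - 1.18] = -8.37*h^2 - 9.56*h - 5.99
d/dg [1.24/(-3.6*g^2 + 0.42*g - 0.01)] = (8.928*g - 0.5208)/(3.6*g^2 - 0.42*g + 0.01)^2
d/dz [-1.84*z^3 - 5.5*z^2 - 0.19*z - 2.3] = -5.52*z^2 - 11.0*z - 0.19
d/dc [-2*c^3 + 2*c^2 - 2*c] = -6*c^2 + 4*c - 2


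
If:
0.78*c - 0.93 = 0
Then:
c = 1.19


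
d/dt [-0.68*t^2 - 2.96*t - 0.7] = -1.36*t - 2.96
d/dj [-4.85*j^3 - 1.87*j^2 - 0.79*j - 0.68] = -14.55*j^2 - 3.74*j - 0.79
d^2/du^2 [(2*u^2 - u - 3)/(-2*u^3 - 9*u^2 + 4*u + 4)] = 2*(-8*u^6 + 12*u^5 + 78*u^4 + 337*u^3 + 489*u^2 - 144*u + 108)/(8*u^9 + 108*u^8 + 438*u^7 + 249*u^6 - 1308*u^5 - 348*u^4 + 896*u^3 + 240*u^2 - 192*u - 64)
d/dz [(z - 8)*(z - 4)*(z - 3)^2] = 4*z^3 - 54*z^2 + 226*z - 300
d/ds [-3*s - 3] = -3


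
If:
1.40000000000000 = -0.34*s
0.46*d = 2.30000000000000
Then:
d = 5.00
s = -4.12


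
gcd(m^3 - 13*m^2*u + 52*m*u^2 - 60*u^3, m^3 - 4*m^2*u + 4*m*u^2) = -m + 2*u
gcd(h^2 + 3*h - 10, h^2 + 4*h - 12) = h - 2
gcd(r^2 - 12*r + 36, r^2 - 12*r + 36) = r^2 - 12*r + 36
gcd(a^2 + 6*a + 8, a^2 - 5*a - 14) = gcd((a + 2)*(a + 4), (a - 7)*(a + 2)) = a + 2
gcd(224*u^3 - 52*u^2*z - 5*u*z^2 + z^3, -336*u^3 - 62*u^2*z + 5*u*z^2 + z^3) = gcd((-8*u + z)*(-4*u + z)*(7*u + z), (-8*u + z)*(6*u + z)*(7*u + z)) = -56*u^2 - u*z + z^2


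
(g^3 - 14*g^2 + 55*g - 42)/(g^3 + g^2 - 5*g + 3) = (g^2 - 13*g + 42)/(g^2 + 2*g - 3)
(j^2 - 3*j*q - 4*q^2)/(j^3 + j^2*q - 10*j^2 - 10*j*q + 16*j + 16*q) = (j - 4*q)/(j^2 - 10*j + 16)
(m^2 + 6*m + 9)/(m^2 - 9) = (m + 3)/(m - 3)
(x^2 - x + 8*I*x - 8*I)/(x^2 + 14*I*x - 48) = (x - 1)/(x + 6*I)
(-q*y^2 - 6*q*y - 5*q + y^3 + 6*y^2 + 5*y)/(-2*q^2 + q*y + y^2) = (y^2 + 6*y + 5)/(2*q + y)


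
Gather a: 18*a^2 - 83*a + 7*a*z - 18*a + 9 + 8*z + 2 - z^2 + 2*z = 18*a^2 + a*(7*z - 101) - z^2 + 10*z + 11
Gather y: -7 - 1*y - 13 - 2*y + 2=-3*y - 18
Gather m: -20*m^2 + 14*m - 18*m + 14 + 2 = -20*m^2 - 4*m + 16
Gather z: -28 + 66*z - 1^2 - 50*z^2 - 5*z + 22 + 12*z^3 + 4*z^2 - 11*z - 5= 12*z^3 - 46*z^2 + 50*z - 12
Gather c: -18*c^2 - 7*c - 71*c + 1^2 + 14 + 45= -18*c^2 - 78*c + 60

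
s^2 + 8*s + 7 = (s + 1)*(s + 7)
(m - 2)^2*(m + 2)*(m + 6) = m^4 + 4*m^3 - 16*m^2 - 16*m + 48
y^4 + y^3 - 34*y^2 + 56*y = y*(y - 4)*(y - 2)*(y + 7)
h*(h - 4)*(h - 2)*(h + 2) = h^4 - 4*h^3 - 4*h^2 + 16*h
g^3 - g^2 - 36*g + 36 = (g - 6)*(g - 1)*(g + 6)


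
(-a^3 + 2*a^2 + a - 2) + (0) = -a^3 + 2*a^2 + a - 2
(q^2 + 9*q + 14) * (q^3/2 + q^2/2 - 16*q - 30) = q^5/2 + 5*q^4 - 9*q^3/2 - 167*q^2 - 494*q - 420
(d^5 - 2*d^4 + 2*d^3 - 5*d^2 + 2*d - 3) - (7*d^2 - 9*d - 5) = d^5 - 2*d^4 + 2*d^3 - 12*d^2 + 11*d + 2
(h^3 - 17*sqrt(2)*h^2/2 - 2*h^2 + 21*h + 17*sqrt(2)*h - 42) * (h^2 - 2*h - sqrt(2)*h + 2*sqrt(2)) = h^5 - 19*sqrt(2)*h^4/2 - 4*h^4 + 42*h^3 + 38*sqrt(2)*h^3 - 152*h^2 - 59*sqrt(2)*h^2 + 84*sqrt(2)*h + 152*h - 84*sqrt(2)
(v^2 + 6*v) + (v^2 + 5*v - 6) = 2*v^2 + 11*v - 6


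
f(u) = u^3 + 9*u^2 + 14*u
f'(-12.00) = 230.00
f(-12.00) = -600.00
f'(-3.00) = -13.00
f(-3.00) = 12.00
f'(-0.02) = 13.64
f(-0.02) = -0.28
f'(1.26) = 41.44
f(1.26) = 33.93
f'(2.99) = 94.64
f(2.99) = 149.05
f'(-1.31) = -4.43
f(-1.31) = -5.14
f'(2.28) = 70.64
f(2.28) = 90.56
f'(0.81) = 30.55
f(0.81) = 17.78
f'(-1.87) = -9.17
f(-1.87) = -1.25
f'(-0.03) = 13.46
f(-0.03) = -0.41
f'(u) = 3*u^2 + 18*u + 14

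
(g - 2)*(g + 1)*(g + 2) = g^3 + g^2 - 4*g - 4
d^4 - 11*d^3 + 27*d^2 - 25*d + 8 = (d - 8)*(d - 1)^3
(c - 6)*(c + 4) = c^2 - 2*c - 24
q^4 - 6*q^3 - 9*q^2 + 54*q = q*(q - 6)*(q - 3)*(q + 3)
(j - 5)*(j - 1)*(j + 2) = j^3 - 4*j^2 - 7*j + 10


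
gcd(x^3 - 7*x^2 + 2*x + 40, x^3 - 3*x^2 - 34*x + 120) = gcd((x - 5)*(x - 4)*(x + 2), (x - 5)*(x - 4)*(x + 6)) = x^2 - 9*x + 20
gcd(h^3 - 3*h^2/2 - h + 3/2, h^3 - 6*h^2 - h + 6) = h^2 - 1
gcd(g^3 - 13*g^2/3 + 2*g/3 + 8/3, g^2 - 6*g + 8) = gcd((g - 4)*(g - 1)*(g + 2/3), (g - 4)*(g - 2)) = g - 4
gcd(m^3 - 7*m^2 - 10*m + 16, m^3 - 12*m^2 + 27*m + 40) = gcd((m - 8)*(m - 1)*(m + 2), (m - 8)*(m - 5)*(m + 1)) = m - 8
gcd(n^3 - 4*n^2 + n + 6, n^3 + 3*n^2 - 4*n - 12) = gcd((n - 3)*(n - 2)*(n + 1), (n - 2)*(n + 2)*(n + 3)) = n - 2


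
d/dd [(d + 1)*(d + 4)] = 2*d + 5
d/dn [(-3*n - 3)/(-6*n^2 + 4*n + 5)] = 3*(6*n^2 - 4*n - 4*(n + 1)*(3*n - 1) - 5)/(-6*n^2 + 4*n + 5)^2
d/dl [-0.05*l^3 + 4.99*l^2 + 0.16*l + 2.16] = -0.15*l^2 + 9.98*l + 0.16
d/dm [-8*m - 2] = -8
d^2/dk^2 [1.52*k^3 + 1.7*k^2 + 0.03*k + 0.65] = 9.12*k + 3.4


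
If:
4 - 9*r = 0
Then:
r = 4/9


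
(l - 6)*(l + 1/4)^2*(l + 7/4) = l^4 - 15*l^3/4 - 201*l^2/16 - 353*l/64 - 21/32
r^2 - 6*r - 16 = (r - 8)*(r + 2)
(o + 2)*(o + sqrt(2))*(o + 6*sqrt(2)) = o^3 + 2*o^2 + 7*sqrt(2)*o^2 + 12*o + 14*sqrt(2)*o + 24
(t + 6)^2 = t^2 + 12*t + 36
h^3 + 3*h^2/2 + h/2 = h*(h + 1/2)*(h + 1)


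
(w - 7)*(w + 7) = w^2 - 49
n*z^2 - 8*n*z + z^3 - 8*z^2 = z*(n + z)*(z - 8)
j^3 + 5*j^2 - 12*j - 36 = (j - 3)*(j + 2)*(j + 6)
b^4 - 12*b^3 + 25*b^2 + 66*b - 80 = (b - 8)*(b - 5)*(b - 1)*(b + 2)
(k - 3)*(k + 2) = k^2 - k - 6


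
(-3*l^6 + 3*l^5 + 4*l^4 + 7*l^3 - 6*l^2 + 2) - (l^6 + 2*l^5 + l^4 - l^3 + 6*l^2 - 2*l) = -4*l^6 + l^5 + 3*l^4 + 8*l^3 - 12*l^2 + 2*l + 2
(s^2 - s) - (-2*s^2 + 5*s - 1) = 3*s^2 - 6*s + 1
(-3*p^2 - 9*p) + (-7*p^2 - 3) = -10*p^2 - 9*p - 3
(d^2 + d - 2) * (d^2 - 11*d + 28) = d^4 - 10*d^3 + 15*d^2 + 50*d - 56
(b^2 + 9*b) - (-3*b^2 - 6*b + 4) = 4*b^2 + 15*b - 4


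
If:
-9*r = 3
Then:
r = -1/3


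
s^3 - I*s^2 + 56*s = s*(s - 8*I)*(s + 7*I)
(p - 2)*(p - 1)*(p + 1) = p^3 - 2*p^2 - p + 2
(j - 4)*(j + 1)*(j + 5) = j^3 + 2*j^2 - 19*j - 20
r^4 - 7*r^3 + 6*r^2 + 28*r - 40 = (r - 5)*(r - 2)^2*(r + 2)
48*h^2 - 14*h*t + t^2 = (-8*h + t)*(-6*h + t)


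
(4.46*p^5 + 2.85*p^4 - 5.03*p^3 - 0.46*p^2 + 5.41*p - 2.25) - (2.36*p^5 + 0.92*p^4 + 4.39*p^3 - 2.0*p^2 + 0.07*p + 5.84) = 2.1*p^5 + 1.93*p^4 - 9.42*p^3 + 1.54*p^2 + 5.34*p - 8.09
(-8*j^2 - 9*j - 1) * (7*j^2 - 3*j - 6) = -56*j^4 - 39*j^3 + 68*j^2 + 57*j + 6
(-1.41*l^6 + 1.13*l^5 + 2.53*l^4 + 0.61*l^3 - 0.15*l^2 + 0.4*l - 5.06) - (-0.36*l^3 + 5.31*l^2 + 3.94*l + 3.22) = -1.41*l^6 + 1.13*l^5 + 2.53*l^4 + 0.97*l^3 - 5.46*l^2 - 3.54*l - 8.28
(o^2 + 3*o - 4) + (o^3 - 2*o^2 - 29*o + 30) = o^3 - o^2 - 26*o + 26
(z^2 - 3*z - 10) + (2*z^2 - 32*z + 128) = 3*z^2 - 35*z + 118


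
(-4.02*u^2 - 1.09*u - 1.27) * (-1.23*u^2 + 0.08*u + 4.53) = 4.9446*u^4 + 1.0191*u^3 - 16.7357*u^2 - 5.0393*u - 5.7531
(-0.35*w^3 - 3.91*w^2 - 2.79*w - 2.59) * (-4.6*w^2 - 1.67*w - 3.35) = 1.61*w^5 + 18.5705*w^4 + 20.5362*w^3 + 29.6718*w^2 + 13.6718*w + 8.6765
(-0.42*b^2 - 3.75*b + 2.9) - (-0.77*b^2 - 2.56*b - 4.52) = 0.35*b^2 - 1.19*b + 7.42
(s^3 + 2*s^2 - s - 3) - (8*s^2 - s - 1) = s^3 - 6*s^2 - 2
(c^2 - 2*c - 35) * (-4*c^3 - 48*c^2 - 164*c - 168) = -4*c^5 - 40*c^4 + 72*c^3 + 1840*c^2 + 6076*c + 5880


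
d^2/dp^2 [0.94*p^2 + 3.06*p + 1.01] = 1.88000000000000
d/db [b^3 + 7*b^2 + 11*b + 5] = 3*b^2 + 14*b + 11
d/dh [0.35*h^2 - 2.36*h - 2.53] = 0.7*h - 2.36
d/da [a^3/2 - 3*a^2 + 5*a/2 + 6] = 3*a^2/2 - 6*a + 5/2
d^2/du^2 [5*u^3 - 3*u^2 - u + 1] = 30*u - 6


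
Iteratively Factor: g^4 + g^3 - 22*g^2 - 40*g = (g + 2)*(g^3 - g^2 - 20*g) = (g + 2)*(g + 4)*(g^2 - 5*g) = g*(g + 2)*(g + 4)*(g - 5)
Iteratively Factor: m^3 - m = (m + 1)*(m^2 - m) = m*(m + 1)*(m - 1)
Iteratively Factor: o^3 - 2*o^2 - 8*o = (o + 2)*(o^2 - 4*o) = (o - 4)*(o + 2)*(o)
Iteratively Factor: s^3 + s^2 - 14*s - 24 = (s - 4)*(s^2 + 5*s + 6) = (s - 4)*(s + 2)*(s + 3)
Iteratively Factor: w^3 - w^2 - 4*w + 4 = (w - 2)*(w^2 + w - 2) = (w - 2)*(w + 2)*(w - 1)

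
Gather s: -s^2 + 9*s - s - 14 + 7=-s^2 + 8*s - 7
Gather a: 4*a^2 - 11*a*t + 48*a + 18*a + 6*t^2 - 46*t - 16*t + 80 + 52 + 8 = 4*a^2 + a*(66 - 11*t) + 6*t^2 - 62*t + 140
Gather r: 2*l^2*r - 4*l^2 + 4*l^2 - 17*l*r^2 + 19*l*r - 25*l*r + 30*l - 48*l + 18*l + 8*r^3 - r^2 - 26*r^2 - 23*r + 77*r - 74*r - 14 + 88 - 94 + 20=8*r^3 + r^2*(-17*l - 27) + r*(2*l^2 - 6*l - 20)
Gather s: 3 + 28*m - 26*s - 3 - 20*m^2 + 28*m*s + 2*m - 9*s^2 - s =-20*m^2 + 30*m - 9*s^2 + s*(28*m - 27)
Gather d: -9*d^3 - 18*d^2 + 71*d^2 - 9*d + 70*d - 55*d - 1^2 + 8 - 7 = -9*d^3 + 53*d^2 + 6*d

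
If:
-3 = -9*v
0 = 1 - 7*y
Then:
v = 1/3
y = 1/7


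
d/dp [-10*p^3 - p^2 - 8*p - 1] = -30*p^2 - 2*p - 8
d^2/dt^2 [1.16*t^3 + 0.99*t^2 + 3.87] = 6.96*t + 1.98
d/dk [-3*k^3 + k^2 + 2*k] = -9*k^2 + 2*k + 2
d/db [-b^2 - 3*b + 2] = -2*b - 3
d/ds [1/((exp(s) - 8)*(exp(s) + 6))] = 2*(1 - exp(s))*exp(s)/(exp(4*s) - 4*exp(3*s) - 92*exp(2*s) + 192*exp(s) + 2304)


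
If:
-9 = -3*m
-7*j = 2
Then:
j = -2/7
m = 3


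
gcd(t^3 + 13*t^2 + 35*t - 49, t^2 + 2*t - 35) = t + 7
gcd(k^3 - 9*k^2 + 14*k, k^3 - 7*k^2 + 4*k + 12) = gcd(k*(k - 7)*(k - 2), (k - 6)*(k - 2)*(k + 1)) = k - 2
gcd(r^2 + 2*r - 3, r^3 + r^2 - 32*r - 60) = 1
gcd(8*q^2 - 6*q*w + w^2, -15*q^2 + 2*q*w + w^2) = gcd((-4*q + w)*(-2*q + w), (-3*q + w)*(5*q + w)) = 1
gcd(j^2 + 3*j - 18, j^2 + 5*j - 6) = j + 6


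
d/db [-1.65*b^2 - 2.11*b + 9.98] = -3.3*b - 2.11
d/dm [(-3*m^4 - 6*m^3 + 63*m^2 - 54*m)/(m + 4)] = 3*(-3*m^4 - 20*m^3 - 3*m^2 + 168*m - 72)/(m^2 + 8*m + 16)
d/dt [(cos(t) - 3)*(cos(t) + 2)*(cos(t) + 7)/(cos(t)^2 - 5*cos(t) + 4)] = (-cos(t)^4 + 10*cos(t)^3 + 5*cos(t)^2 - 132*cos(t) + 262)*sin(t)/((cos(t) - 4)^2*(cos(t) - 1)^2)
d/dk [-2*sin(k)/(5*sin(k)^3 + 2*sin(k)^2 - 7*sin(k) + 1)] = 2*(10*sin(k)^3 + 2*sin(k)^2 - 1)*cos(k)/(5*sin(k)^3 + 2*sin(k)^2 - 7*sin(k) + 1)^2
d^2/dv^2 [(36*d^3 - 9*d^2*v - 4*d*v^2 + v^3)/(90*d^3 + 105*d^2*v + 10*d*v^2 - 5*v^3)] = 4*d*(-309*d^3 + 153*d^2*v - 27*d*v^2 + v^3)/(5*(-216*d^6 - 540*d^5*v - 342*d^4*v^2 + 55*d^3*v^3 + 57*d^2*v^4 - 15*d*v^5 + v^6))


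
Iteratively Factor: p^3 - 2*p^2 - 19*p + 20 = (p - 5)*(p^2 + 3*p - 4) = (p - 5)*(p - 1)*(p + 4)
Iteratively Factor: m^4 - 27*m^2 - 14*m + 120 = (m + 4)*(m^3 - 4*m^2 - 11*m + 30) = (m - 5)*(m + 4)*(m^2 + m - 6) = (m - 5)*(m - 2)*(m + 4)*(m + 3)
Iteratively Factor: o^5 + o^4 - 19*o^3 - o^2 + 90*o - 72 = (o - 3)*(o^4 + 4*o^3 - 7*o^2 - 22*o + 24) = (o - 3)*(o + 3)*(o^3 + o^2 - 10*o + 8) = (o - 3)*(o - 1)*(o + 3)*(o^2 + 2*o - 8) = (o - 3)*(o - 1)*(o + 3)*(o + 4)*(o - 2)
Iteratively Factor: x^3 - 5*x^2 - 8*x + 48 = (x - 4)*(x^2 - x - 12) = (x - 4)*(x + 3)*(x - 4)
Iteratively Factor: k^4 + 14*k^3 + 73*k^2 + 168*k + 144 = (k + 4)*(k^3 + 10*k^2 + 33*k + 36) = (k + 3)*(k + 4)*(k^2 + 7*k + 12) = (k + 3)^2*(k + 4)*(k + 4)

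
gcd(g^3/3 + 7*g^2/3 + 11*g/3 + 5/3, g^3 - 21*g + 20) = g + 5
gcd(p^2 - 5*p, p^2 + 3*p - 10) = 1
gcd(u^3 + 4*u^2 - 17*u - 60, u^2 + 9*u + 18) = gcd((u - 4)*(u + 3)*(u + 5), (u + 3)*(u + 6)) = u + 3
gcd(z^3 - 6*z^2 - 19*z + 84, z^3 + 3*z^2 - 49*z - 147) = z - 7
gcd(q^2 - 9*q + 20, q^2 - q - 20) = q - 5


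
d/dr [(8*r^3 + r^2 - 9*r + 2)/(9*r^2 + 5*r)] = 2*(36*r^4 + 40*r^3 + 43*r^2 - 18*r - 5)/(r^2*(81*r^2 + 90*r + 25))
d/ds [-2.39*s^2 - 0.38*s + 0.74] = -4.78*s - 0.38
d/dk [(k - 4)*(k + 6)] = 2*k + 2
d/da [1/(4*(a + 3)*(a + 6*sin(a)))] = -(a + (a + 3)*(6*cos(a) + 1) + 6*sin(a))/(4*(a + 3)^2*(a + 6*sin(a))^2)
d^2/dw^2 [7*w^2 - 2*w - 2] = 14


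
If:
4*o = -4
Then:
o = -1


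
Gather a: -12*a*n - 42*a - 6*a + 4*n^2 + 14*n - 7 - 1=a*(-12*n - 48) + 4*n^2 + 14*n - 8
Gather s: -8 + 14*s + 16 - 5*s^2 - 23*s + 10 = -5*s^2 - 9*s + 18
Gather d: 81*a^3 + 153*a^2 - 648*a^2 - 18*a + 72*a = 81*a^3 - 495*a^2 + 54*a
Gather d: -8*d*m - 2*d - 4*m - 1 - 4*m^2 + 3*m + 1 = d*(-8*m - 2) - 4*m^2 - m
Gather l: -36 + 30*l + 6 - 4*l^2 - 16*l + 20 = -4*l^2 + 14*l - 10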